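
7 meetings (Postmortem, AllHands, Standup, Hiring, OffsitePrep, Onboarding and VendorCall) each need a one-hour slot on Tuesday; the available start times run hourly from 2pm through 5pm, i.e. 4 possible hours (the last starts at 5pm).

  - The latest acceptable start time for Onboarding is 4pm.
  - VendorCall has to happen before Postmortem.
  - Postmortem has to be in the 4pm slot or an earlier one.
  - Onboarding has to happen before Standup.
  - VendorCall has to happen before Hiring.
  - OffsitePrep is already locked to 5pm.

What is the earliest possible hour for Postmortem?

Precedence pushes Postmortem to at least 3pm; Postmortem's own window allows nothing later than 4pm.
Postmortem at 3pm is achievable: Postmortem in 3pm; Standup in 3pm; Hiring in 3pm; AllHands in 2pm; Onboarding in 2pm; VendorCall in 2pm; OffsitePrep in 5pm.

3pm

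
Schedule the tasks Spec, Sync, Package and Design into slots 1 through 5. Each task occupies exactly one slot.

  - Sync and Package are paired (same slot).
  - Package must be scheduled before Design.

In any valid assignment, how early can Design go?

2

Precedence pushes Design to at least 2.
Design at 2 is achievable: Spec in 1; Design in 2; Package in 1; Sync in 1.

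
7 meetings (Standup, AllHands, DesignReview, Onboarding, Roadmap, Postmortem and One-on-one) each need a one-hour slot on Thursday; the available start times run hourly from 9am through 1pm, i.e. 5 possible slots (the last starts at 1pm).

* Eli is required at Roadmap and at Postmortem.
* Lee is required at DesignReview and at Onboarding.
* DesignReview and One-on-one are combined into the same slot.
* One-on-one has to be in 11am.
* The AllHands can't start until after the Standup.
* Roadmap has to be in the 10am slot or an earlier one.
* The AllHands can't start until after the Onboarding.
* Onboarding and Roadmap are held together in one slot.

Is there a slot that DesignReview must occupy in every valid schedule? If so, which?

11am

DesignReview must be in the same slot as One-on-one, which can't be before 11am, so DesignReview is at least 11am; DesignReview must be in the same slot as One-on-one, which can't be after 11am, so DesignReview is at most 11am.
So DesignReview is pinned to 11am.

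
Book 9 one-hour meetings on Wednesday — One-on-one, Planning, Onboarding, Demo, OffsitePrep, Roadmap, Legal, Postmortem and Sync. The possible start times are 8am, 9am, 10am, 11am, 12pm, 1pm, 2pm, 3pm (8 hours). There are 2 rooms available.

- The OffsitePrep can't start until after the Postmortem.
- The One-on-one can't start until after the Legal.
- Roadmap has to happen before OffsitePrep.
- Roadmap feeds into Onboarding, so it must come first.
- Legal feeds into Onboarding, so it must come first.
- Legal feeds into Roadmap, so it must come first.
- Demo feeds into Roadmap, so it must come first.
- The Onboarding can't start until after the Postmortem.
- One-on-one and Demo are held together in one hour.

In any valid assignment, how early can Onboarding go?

11am

Precedence pushes Onboarding to at least 11am.
Onboarding at 11am is achievable: Onboarding -> 11am, Demo -> 9am, OffsitePrep -> 11am, Postmortem -> 8am, Roadmap -> 10am, Sync -> 12pm, Planning -> 10am, One-on-one -> 9am, Legal -> 8am.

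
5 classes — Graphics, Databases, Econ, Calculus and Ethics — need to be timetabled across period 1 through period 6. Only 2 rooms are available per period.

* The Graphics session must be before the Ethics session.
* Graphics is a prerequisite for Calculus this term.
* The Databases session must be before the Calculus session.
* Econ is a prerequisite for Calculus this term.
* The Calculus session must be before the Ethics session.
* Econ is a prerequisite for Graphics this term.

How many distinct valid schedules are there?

Splitting on Graphics: it can be period 2 (16), period 3 (20), period 4 (12). Listing each branch's schedules as (Databases, Econ, Calculus, Ethics) by period number:
Graphics=period 2: (1,1,3,4) (1,1,3,5) (1,1,3,6) (1,1,4,5) (1,1,4,6) (1,1,5,6) (2,1,3,4) (2,1,3,5) (2,1,3,6) (2,1,4,5) (2,1,4,6) (2,1,5,6) (3,1,4,5) (3,1,4,6) (3,1,5,6) (4,1,5,6) — 16.
Graphics=period 3: (1,1,4,5) (1,1,4,6) (1,1,5,6) (1,2,4,5) (1,2,4,6) (1,2,5,6) (2,1,4,5) (2,1,4,6) (2,1,5,6) (2,2,4,5) (2,2,4,6) (2,2,5,6) (3,1,4,5) (3,1,4,6) (3,1,5,6) (3,2,4,5) (3,2,4,6) (3,2,5,6) (4,1,5,6) (4,2,5,6) — 20.
Graphics=period 4: (1,1,5,6) (1,2,5,6) (1,3,5,6) (2,1,5,6) (2,2,5,6) (2,3,5,6) (3,1,5,6) (3,2,5,6) (3,3,5,6) (4,1,5,6) (4,2,5,6) (4,3,5,6) — 12.
Summing: 16 + 20 + 12 = 48.

48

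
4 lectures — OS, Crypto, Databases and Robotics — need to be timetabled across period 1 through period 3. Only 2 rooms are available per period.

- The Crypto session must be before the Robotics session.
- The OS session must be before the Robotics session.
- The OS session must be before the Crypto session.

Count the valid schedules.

Enumerating: Robotics -> period 3, Crypto -> period 2, Databases -> period 1, OS -> period 1 | Databases -> period 2; Robotics -> period 3; Crypto -> period 2; OS -> period 1 | Robotics=period 3, Databases=period 3, Crypto=period 2, OS=period 1.

3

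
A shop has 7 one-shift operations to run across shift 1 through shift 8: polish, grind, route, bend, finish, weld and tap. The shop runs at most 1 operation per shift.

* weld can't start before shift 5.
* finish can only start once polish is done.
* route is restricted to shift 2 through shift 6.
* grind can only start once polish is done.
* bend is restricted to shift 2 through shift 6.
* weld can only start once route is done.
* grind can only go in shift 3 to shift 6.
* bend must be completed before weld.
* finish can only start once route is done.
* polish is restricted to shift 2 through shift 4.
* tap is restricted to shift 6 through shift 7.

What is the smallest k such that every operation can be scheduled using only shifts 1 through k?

8

The precedence chain requires at least 2 distinct shifts.
With at most 1 per shift and 7 operations, at least 7 shifts are needed.
tap can't be placed before shift 6, so the schedule must run through at least shift 6.
Could 7 shifts be enough, i.e. nothing placed later than shift 7? No: polish's window within 7 shifts is {shift 2, shift 3, shift 4}; grind's window within 7 shifts is {shift 3, shift 4, shift 5, shift 6}; route's window within 7 shifts is {shift 2, shift 3, shift 4, shift 5, shift 6}; bend's window within 7 shifts is {shift 2, shift 3, shift 4, shift 5, shift 6}; weld's window within 7 shifts is {shift 5, shift 6, shift 7}; tap's window within 7 shifts is {shift 6, shift 7}; finish must come after route (at shift 2 or later) → {shift 3, shift 4, shift 5, shift 6, shift 7}; polish, grind, route, bend, finish, weld and tap are all confined to {shift 2, shift 3, shift 4, shift 5, shift 6, shift 7} — 7 operations for 6 shifts at most 1 apiece is too many.
So 7 shifts is not enough.
8 works (last occupied shift: shift 8): for example finish -> shift 8, grind -> shift 3, route -> shift 4, polish -> shift 2, bend -> shift 5, weld -> shift 7, tap -> shift 6.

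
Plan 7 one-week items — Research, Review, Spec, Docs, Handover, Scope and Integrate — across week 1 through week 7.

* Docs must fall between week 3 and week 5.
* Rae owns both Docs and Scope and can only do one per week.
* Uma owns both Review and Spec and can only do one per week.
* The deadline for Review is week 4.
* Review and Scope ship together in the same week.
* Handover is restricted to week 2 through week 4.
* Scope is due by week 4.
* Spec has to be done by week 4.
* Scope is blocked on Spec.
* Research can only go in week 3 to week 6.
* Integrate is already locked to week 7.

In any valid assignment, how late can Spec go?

Spec's own window allows nothing later than week 4; downstream work caps Spec at week 3.
Spec at week 3 is achievable: Scope=week 4, Spec=week 3, Review=week 4, Research=week 3, Integrate=week 7, Docs=week 3, Handover=week 2.

week 3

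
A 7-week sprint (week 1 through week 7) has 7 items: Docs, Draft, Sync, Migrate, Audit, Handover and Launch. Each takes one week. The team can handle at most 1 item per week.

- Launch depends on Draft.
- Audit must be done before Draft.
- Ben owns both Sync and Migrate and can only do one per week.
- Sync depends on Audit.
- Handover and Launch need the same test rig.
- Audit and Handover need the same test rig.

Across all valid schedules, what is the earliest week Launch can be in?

Precedence pushes Launch to at least week 3.
Launch at week 3 is achievable: Launch -> week 3, Audit -> week 1, Draft -> week 2, Sync -> week 4, Docs -> week 5, Migrate -> week 6, Handover -> week 7.

week 3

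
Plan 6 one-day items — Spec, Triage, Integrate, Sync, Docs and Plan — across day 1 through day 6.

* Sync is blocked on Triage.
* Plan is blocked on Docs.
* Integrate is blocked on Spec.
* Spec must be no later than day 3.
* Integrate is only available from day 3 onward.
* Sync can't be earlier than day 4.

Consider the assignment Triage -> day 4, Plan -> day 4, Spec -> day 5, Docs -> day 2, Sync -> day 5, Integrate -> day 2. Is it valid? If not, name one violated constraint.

No — it violates: Integrate is blocked on Spec

Spec must be no later than day 3 — violated.
Sync can't be earlier than day 4 — holds.
Integrate is blocked on Spec — violated.
Sync is blocked on Triage — holds.
Plan is blocked on Docs — holds.
Integrate is only available from day 3 onward — violated.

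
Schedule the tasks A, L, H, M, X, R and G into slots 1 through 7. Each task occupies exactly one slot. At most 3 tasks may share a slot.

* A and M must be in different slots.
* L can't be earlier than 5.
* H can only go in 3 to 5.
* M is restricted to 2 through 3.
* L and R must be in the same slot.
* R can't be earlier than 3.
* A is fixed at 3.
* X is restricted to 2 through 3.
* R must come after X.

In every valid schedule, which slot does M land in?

2

M's window is 2–3.
A is fixed at 3, and M can't share a slot with A.
So M must be 2.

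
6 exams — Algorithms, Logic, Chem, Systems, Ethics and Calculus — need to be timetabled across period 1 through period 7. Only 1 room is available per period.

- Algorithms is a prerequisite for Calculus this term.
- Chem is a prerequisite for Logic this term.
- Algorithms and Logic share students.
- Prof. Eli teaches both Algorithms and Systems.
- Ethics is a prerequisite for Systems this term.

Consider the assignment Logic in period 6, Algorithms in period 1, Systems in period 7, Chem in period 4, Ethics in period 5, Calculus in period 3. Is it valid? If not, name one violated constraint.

Yes

Prof. Eli teaches both Algorithms and Systems — holds.
Algorithms and Logic share students — holds.
Ethics is a prerequisite for Systems this term — holds.
Algorithms is a prerequisite for Calculus this term — holds.
Chem is a prerequisite for Logic this term — holds.
Only 1 room is available per period — holds.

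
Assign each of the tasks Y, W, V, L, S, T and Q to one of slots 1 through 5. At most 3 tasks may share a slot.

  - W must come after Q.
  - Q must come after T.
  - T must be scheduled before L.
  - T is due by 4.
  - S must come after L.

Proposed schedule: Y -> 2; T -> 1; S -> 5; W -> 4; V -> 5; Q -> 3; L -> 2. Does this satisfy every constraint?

Yes

S must come after L — holds.
At most 3 tasks may share a slot — holds.
T is due by 4 — holds.
W must come after Q — holds.
T must be scheduled before L — holds.
Q must come after T — holds.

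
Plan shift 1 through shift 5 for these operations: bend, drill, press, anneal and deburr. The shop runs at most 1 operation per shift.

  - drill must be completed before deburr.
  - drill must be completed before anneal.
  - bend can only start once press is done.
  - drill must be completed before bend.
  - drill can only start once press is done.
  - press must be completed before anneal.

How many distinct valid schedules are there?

6

Splitting on bend: it can be shift 3 (2), shift 4 (2), shift 5 (2). Listing each branch's schedules as (drill, press, anneal, deburr) by shift number:
bend=shift 3: (2,1,4,5) (2,1,5,4) — 2.
bend=shift 4: (2,1,3,5) (2,1,5,3) — 2.
bend=shift 5: (2,1,3,4) (2,1,4,3) — 2.
Summing: 2 + 2 + 2 = 6.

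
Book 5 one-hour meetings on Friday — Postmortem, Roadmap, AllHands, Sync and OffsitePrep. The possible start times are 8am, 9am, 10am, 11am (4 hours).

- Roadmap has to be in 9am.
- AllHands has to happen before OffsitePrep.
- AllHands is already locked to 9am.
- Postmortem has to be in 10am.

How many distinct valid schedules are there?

Splitting on Sync: it can be 8am (2), 9am (2), 10am (2), 11am (2). Listing each branch's schedules as (Postmortem, Roadmap, AllHands, OffsitePrep):
Sync=8am: (10am,9am,9am,10am) (10am,9am,9am,11am) — 2.
Sync=9am: (10am,9am,9am,10am) (10am,9am,9am,11am) — 2.
Sync=10am: (10am,9am,9am,10am) (10am,9am,9am,11am) — 2.
Sync=11am: (10am,9am,9am,10am) (10am,9am,9am,11am) — 2.
Summing: 2 + 2 + 2 + 2 = 8.

8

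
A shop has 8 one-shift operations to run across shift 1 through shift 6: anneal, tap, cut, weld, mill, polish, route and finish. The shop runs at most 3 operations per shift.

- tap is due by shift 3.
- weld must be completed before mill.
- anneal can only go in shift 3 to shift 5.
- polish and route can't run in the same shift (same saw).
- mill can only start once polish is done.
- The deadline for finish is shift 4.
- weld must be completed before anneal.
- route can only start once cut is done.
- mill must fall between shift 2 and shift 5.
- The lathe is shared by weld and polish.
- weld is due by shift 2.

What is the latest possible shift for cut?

shift 5

Downstream work caps cut at shift 5.
cut at shift 5 is achievable: weld=shift 1, tap=shift 1, mill=shift 3, cut=shift 5, anneal=shift 3, finish=shift 1, polish=shift 2, route=shift 6.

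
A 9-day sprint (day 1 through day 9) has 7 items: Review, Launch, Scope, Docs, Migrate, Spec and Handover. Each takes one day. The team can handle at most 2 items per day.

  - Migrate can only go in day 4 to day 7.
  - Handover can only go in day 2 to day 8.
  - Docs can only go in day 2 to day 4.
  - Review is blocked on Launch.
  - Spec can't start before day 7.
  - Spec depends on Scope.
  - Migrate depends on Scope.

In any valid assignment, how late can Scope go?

day 6

Downstream work caps Scope at day 6.
Scope at day 6 is achievable: Spec=day 7, Handover=day 2, Migrate=day 7, Scope=day 6, Review=day 3, Docs=day 2, Launch=day 1.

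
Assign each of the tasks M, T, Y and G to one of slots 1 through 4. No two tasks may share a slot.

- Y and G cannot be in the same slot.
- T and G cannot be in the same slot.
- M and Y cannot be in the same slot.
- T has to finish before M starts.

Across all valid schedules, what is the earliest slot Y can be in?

1

Y at 1 is achievable: G -> 4, Y -> 1, M -> 3, T -> 2.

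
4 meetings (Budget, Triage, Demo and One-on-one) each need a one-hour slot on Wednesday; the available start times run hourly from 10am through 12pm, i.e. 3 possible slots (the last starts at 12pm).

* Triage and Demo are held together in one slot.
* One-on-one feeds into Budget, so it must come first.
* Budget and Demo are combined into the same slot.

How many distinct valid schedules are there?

3

Enumerating: Demo in 11am; Triage in 11am; One-on-one in 10am; Budget in 11am | Triage -> 12pm; One-on-one -> 10am; Demo -> 12pm; Budget -> 12pm | Budget in 12pm; One-on-one in 11am; Demo in 12pm; Triage in 12pm.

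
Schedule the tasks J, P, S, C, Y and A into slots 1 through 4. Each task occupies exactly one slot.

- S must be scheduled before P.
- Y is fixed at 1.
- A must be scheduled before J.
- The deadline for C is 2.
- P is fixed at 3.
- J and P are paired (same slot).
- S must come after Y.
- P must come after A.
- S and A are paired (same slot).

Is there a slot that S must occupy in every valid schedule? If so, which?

2

Y is fixed at 1 and must come before S, so S is at least 2.
P is fixed at 3 and must come after S, so S is at most 2.
So S must be 2.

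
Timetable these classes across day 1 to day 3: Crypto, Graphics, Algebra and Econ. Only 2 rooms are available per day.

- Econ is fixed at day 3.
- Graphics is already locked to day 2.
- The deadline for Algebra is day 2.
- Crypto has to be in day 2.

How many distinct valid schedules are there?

Enumerating: Graphics in day 2, Econ in day 3, Algebra in day 1, Crypto in day 2.

1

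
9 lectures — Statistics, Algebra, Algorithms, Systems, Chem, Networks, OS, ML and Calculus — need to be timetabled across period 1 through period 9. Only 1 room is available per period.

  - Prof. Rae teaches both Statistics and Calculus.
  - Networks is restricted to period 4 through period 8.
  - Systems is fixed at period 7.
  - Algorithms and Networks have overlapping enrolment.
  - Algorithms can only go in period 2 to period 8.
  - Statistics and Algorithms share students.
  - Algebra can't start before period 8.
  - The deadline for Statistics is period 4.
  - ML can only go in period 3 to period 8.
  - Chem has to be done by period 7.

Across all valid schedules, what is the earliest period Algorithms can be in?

period 2

Algorithms is available from period 2; Algorithms's own window allows nothing later than period 8.
Algorithms at period 2 is achievable: Algebra -> period 8, Calculus -> period 9, ML -> period 3, Systems -> period 7, Statistics -> period 1, OS -> period 6, Networks -> period 4, Chem -> period 5, Algorithms -> period 2.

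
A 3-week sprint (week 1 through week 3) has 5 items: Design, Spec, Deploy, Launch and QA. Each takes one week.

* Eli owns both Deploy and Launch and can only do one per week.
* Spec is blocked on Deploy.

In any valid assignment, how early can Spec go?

Precedence pushes Spec to at least week 2.
Spec at week 2 is achievable: Design=week 1; Launch=week 2; QA=week 1; Spec=week 2; Deploy=week 1.

week 2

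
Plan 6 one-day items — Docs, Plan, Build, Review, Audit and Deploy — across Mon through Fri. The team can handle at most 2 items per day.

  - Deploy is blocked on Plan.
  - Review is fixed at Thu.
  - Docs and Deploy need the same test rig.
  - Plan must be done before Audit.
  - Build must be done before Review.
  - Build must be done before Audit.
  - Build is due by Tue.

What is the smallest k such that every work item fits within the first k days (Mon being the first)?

4

The precedence chain requires at least 2 distinct days.
With at most 2 per day and 6 work items, at least 3 days are needed.
Review can't be placed before Thu — that is day 4 counting from Mon — so the schedule must run through at least 4 days.
4 works (last occupied day: Thu): for example Review=Thu; Build=Mon; Plan=Mon; Deploy=Tue; Docs=Wed; Audit=Tue.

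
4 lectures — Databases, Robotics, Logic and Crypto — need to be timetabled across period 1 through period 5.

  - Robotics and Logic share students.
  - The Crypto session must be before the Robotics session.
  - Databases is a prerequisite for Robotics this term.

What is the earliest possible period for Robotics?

period 2

Precedence pushes Robotics to at least period 2.
Robotics at period 2 is achievable: Crypto in period 1; Databases in period 1; Robotics in period 2; Logic in period 1.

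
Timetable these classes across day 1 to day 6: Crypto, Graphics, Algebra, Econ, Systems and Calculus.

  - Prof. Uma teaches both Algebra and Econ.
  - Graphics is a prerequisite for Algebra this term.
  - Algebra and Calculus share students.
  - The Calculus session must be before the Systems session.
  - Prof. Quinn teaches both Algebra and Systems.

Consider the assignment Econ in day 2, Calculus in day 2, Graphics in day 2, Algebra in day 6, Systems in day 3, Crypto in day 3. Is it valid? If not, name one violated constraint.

Prof. Uma teaches both Algebra and Econ — holds.
Algebra and Calculus share students — holds.
The Calculus session must be before the Systems session — holds.
Prof. Quinn teaches both Algebra and Systems — holds.
Graphics is a prerequisite for Algebra this term — holds.

Yes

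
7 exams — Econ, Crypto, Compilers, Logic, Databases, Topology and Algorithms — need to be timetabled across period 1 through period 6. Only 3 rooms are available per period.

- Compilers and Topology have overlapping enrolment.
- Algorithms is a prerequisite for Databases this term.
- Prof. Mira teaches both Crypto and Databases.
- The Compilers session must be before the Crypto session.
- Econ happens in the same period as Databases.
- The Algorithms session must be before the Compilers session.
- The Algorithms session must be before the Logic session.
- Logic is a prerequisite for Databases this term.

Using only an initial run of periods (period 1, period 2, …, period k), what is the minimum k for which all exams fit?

The precedence chain requires at least 3 distinct periods.
With at most 3 per period and 7 exams, at least 3 periods are needed.
Could 3 periods be enough, i.e. nothing placed later than period 3? No: Databases must come after Algorithms (at period 1 or later) → {period 2, period 3}; Algorithms must come before Databases (at period 3 or earlier) → {period 1, period 2}; Logic must come before Databases (at period 3 or earlier) → {period 1, period 2}; Logic must come after Algorithms (at period 1 or later) → {period 2}; Algorithms must come before Logic (at period 2 or earlier) → {period 1}; Compilers must come after Algorithms (at period 1 or later) → {period 2, period 3}; Crypto must come after Compilers (at period 2 or later) → {period 3}; Databases can't share with Crypto (period 3) → {period 2}; Databases must come after Logic (at period 2 or later) → nothing is left.
So 3 periods is not enough.
4 works (last occupied period: period 4): for example Databases=period 3; Crypto=period 4; Compilers=period 2; Algorithms=period 1; Logic=period 2; Topology=period 1; Econ=period 3.

4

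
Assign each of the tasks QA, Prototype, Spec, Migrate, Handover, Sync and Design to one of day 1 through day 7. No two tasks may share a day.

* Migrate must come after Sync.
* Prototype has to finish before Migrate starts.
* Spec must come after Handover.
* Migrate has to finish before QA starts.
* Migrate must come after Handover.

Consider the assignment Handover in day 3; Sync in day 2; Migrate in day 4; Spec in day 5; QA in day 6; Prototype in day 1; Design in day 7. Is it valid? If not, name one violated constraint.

Valid

No two tasks may share a day — holds.
Migrate has to finish before QA starts — holds.
Prototype has to finish before Migrate starts — holds.
Spec must come after Handover — holds.
Migrate must come after Sync — holds.
Migrate must come after Handover — holds.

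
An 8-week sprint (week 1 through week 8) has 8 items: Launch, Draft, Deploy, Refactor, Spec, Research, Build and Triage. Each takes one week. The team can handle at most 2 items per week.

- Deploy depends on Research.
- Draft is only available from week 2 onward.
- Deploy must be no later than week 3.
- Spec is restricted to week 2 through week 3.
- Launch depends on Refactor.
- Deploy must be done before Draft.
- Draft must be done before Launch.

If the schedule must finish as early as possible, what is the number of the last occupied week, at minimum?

The precedence chain requires at least 4 distinct weeks.
With at most 2 per week and 8 tasks, at least 4 weeks are needed.
4 works (last occupied week: week 4): for example Build in week 3, Draft in week 3, Deploy in week 2, Refactor in week 1, Triage in week 4, Launch in week 4, Research in week 1, Spec in week 2.

week 4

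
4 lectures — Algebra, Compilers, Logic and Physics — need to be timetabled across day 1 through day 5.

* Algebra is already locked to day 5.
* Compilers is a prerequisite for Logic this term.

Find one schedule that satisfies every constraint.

Compilers in day 1; Physics in day 1; Logic in day 2; Algebra in day 5

Checking: Compilers(day 1) before Logic(day 2); Algebra=day 5 in [day 5,day 5].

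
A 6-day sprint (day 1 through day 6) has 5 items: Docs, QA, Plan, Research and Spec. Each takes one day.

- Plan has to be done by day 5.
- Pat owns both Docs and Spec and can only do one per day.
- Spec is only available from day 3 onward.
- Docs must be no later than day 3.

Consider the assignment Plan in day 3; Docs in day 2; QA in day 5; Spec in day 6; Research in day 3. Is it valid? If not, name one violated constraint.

Yes, all constraints hold

Spec is only available from day 3 onward — holds.
Docs must be no later than day 3 — holds.
Pat owns both Docs and Spec and can only do one per day — holds.
Plan has to be done by day 5 — holds.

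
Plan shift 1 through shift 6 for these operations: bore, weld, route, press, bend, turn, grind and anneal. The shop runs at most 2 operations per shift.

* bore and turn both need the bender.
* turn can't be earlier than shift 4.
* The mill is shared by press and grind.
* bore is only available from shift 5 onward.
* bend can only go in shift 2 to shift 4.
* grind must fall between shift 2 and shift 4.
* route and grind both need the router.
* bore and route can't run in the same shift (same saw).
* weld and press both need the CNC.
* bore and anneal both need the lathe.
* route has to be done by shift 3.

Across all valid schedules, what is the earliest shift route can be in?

shift 1

Route's own window allows nothing later than shift 3.
route at shift 1 is achievable: press=shift 3; grind=shift 2; turn=shift 4; anneal=shift 3; bore=shift 5; weld=shift 1; bend=shift 2; route=shift 1.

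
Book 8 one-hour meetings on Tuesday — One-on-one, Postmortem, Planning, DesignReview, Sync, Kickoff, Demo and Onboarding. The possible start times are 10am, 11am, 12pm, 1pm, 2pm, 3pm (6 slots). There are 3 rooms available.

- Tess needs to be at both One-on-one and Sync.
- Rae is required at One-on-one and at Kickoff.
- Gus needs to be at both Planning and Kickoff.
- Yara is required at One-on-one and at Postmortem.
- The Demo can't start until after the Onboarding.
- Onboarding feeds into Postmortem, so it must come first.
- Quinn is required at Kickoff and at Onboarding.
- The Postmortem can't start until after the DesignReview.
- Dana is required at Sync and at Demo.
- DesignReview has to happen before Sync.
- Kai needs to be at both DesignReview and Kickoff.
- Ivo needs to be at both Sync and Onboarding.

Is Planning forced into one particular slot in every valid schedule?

No

Planning can be 10am (e.g. Planning in 10am, One-on-one in 12pm, Postmortem in 11am, Kickoff in 11am, Onboarding in 10am, Sync in 11am, Demo in 12pm, DesignReview in 10am) or 11am (e.g. Postmortem=11am; Onboarding=10am; Kickoff=12pm; DesignReview=10am; Planning=11am; Sync=11am; One-on-one=10am; Demo=12pm).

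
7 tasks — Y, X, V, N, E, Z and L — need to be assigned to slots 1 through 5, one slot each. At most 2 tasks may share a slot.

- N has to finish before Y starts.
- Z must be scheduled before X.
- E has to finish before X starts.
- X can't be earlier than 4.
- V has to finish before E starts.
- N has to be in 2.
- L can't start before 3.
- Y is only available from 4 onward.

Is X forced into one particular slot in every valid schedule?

No

X can be 4 (e.g. V -> 1, E -> 2, Z -> 1, X -> 4, Y -> 4, N -> 2, L -> 3) or 5 (e.g. V=1; E=2; Z=1; Y=4; X=5; L=3; N=2).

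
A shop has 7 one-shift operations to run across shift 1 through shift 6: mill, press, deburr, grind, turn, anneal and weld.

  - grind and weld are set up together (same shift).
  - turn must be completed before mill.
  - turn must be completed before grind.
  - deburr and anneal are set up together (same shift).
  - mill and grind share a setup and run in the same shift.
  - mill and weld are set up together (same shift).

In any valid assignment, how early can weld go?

Weld must be in the same shift as mill, which can't be before shift 2, so weld is at least shift 2.
weld at shift 2 is achievable: anneal=shift 1; deburr=shift 1; mill=shift 2; grind=shift 2; press=shift 1; weld=shift 2; turn=shift 1.

shift 2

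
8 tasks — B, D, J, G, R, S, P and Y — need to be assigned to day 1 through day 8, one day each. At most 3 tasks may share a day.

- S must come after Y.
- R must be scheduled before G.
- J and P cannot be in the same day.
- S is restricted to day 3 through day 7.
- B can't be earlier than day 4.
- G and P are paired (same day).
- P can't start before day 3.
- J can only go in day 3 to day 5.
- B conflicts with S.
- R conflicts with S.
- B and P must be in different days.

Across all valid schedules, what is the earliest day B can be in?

day 4

B is available from day 4.
B at day 4 is achievable: B=day 4, R=day 1, S=day 3, Y=day 1, G=day 5, P=day 5, D=day 1, J=day 3.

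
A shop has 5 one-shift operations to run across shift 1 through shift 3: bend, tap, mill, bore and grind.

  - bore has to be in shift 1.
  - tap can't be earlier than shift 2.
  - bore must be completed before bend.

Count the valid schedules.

36

Splitting on bend: it can be shift 2 (18), shift 3 (18). Listing each branch's schedules as (tap, mill, bore, grind) by shift number:
bend=shift 2: (2,1,1,1) (2,1,1,2) (2,1,1,3) (2,2,1,1) (2,2,1,2) (2,2,1,3) (2,3,1,1) (2,3,1,2) (2,3,1,3) (3,1,1,1) (3,1,1,2) (3,1,1,3) (3,2,1,1) (3,2,1,2) (3,2,1,3) (3,3,1,1) (3,3,1,2) (3,3,1,3) — 18.
bend=shift 3: (2,1,1,1) (2,1,1,2) (2,1,1,3) (2,2,1,1) (2,2,1,2) (2,2,1,3) (2,3,1,1) (2,3,1,2) (2,3,1,3) (3,1,1,1) (3,1,1,2) (3,1,1,3) (3,2,1,1) (3,2,1,2) (3,2,1,3) (3,3,1,1) (3,3,1,2) (3,3,1,3) — 18.
Summing: 18 + 18 = 36.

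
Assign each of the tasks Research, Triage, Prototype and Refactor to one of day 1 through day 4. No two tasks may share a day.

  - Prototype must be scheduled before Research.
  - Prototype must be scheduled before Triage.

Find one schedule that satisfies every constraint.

Triage=day 3, Research=day 2, Prototype=day 1, Refactor=day 4

Checking: Prototype(day 1) before Research(day 2); Prototype(day 1) before Triage(day 3); max 1 per day (cap 1).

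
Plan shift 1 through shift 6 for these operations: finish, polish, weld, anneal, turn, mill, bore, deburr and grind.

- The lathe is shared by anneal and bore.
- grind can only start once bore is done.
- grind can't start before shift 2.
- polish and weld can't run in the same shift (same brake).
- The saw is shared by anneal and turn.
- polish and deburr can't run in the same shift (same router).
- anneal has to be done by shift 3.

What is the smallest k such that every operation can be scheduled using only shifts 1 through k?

2

The precedence chain requires at least 2 distinct shifts.
2 works (last occupied shift: shift 2): for example polish -> shift 1; bore -> shift 1; anneal -> shift 2; mill -> shift 1; finish -> shift 1; turn -> shift 1; weld -> shift 2; deburr -> shift 2; grind -> shift 2.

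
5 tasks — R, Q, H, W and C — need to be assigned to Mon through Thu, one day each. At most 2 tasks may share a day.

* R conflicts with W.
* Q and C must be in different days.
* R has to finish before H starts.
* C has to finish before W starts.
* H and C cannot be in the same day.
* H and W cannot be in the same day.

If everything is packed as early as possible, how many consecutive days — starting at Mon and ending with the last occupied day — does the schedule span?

The precedence chain requires at least 2 distinct days.
With at most 2 per day and 5 tasks, at least 3 days are needed.
3 works (last occupied day: Wed): for example Q -> Tue; W -> Wed; R -> Mon; H -> Tue; C -> Mon.

3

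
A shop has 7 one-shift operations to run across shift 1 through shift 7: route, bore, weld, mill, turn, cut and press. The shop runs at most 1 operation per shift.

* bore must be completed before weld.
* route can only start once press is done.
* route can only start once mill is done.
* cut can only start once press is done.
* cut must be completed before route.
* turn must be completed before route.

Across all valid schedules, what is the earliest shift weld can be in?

shift 2

Precedence pushes weld to at least shift 2.
weld at shift 2 is achievable: bore in shift 1; cut in shift 4; mill in shift 5; turn in shift 6; route in shift 7; press in shift 3; weld in shift 2.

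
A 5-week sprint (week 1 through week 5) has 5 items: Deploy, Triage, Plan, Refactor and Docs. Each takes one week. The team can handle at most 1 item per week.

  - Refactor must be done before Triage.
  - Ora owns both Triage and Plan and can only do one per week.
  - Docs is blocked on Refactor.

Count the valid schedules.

Splitting on Deploy: it can be week 1 (8), week 2 (8), week 3 (8), week 4 (8), week 5 (8). Listing each branch's schedules as (Triage, Plan, Refactor, Docs) by week number:
Deploy=week 1: (3,4,2,5) (3,5,2,4) (4,2,3,5) (4,3,2,5) (4,5,2,3) (5,2,3,4) (5,3,2,4) (5,4,2,3) — 8.
Deploy=week 2: (3,4,1,5) (3,5,1,4) (4,1,3,5) (4,3,1,5) (4,5,1,3) (5,1,3,4) (5,3,1,4) (5,4,1,3) — 8.
Deploy=week 3: (2,4,1,5) (2,5,1,4) (4,1,2,5) (4,2,1,5) (4,5,1,2) (5,1,2,4) (5,2,1,4) (5,4,1,2) — 8.
Deploy=week 4: (2,3,1,5) (2,5,1,3) (3,1,2,5) (3,2,1,5) (3,5,1,2) (5,1,2,3) (5,2,1,3) (5,3,1,2) — 8.
Deploy=week 5: (2,3,1,4) (2,4,1,3) (3,1,2,4) (3,2,1,4) (3,4,1,2) (4,1,2,3) (4,2,1,3) (4,3,1,2) — 8.
Summing: 8 + 8 + 8 + 8 + 8 = 40.

40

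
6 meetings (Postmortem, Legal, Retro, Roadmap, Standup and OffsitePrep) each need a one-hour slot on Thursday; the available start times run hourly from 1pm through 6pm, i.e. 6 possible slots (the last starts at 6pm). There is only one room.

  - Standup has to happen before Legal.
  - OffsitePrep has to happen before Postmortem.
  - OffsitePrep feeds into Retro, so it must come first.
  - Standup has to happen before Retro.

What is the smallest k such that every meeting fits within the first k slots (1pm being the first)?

The precedence chain requires at least 2 distinct slots.
With at most 1 per slot and 6 meetings, at least 6 slots are needed.
6 works (last occupied slot: 6pm): for example Legal -> 5pm, Retro -> 3pm, Standup -> 1pm, Roadmap -> 6pm, Postmortem -> 4pm, OffsitePrep -> 2pm.

6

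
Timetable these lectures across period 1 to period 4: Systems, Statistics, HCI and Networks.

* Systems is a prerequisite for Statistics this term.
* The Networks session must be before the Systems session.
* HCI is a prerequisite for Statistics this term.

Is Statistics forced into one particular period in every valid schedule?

No

Statistics can be period 3 (e.g. Statistics in period 3, Networks in period 1, Systems in period 2, HCI in period 1) or period 4 (e.g. Statistics=period 4; Networks=period 1; HCI=period 1; Systems=period 2).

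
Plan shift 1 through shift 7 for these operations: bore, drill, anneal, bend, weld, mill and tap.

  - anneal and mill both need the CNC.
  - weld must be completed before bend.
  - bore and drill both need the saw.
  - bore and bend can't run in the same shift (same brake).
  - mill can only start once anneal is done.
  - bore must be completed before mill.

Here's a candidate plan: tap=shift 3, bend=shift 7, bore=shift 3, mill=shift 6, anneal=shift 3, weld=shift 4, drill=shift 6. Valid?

Yes, all constraints hold

bore and bend can't run in the same shift (same brake) — holds.
bore and drill both need the saw — holds.
mill can only start once anneal is done — holds.
bore must be completed before mill — holds.
anneal and mill both need the CNC — holds.
weld must be completed before bend — holds.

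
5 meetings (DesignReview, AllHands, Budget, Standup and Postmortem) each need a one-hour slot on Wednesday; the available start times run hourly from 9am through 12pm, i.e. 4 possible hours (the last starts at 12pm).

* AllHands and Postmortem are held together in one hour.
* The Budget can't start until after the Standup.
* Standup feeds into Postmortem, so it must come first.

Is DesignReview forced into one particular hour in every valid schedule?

No

DesignReview can be 9am (e.g. DesignReview=9am, Postmortem=10am, Standup=9am, AllHands=10am, Budget=10am) or 10am (e.g. Postmortem in 10am, Budget in 10am, DesignReview in 10am, Standup in 9am, AllHands in 10am).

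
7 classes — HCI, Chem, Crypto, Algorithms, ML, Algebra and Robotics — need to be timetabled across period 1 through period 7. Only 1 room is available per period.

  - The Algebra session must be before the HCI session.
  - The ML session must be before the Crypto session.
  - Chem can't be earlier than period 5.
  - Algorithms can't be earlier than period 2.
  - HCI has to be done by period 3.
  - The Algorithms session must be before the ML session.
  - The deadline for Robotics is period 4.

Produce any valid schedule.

Algorithms -> period 4, ML -> period 6, Chem -> period 5, Crypto -> period 7, HCI -> period 2, Robotics -> period 3, Algebra -> period 1

Checking: ML(period 6) before Crypto(period 7); Algebra(period 1) before HCI(period 2); Algorithms(period 4) before ML(period 6); Chem=period 5 in [period 5,period 7]; HCI=period 2 in [period 1,period 3]; Robotics=period 3 in [period 1,period 4]; Algorithms=period 4 in [period 2,period 7]; max 1 per period (cap 1).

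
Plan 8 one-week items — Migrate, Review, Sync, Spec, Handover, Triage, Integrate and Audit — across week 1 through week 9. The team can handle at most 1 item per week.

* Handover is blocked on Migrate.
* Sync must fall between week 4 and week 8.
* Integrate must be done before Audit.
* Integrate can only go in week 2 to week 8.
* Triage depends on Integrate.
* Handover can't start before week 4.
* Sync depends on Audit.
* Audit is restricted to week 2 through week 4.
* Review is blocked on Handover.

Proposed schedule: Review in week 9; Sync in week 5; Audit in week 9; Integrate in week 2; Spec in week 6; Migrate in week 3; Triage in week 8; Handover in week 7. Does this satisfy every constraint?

Invalid. Audit is restricted to week 2 through week 4.

Integrate must be done before Audit — holds.
Sync must fall between week 4 and week 8 — holds.
The team can handle at most 1 item per week — violated.
Audit is restricted to week 2 through week 4 — violated.
Integrate can only go in week 2 to week 8 — holds.
Review is blocked on Handover — holds.
Handover is blocked on Migrate — holds.
Sync depends on Audit — violated.
Handover can't start before week 4 — holds.
Triage depends on Integrate — holds.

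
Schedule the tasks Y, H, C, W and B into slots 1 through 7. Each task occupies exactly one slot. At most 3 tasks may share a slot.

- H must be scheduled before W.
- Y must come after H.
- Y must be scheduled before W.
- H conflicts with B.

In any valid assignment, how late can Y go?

Precedence pushes Y to at least 2; downstream work caps Y at 6.
Y at 6 is achievable: B -> 2, C -> 1, Y -> 6, W -> 7, H -> 1.

6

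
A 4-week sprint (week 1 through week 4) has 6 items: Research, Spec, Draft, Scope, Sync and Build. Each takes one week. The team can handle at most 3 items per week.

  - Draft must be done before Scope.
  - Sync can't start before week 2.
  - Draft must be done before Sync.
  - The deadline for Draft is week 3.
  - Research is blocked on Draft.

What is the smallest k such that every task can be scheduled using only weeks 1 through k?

2 weeks

The precedence chain requires at least 2 distinct weeks.
With at most 3 per week and 6 tasks, at least 2 weeks are needed.
2 works (last occupied week: week 2): for example Scope in week 2; Research in week 2; Spec in week 1; Draft in week 1; Build in week 1; Sync in week 2.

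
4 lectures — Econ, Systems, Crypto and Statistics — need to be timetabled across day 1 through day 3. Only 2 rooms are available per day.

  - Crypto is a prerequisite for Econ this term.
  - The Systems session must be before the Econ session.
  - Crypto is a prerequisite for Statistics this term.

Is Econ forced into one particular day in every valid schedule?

No

Econ can be day 2 (e.g. Econ=day 2; Crypto=day 1; Systems=day 1; Statistics=day 2) or day 3 (e.g. Econ in day 3, Crypto in day 1, Systems in day 1, Statistics in day 2).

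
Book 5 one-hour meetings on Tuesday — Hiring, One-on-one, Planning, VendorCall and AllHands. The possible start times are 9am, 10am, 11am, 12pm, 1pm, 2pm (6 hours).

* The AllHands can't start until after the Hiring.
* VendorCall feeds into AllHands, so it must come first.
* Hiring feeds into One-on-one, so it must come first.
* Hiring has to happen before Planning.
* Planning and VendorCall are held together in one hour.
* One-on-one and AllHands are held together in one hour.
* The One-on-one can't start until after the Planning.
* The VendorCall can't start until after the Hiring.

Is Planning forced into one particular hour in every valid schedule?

No

Planning can be 10am (e.g. Hiring in 9am; VendorCall in 10am; AllHands in 11am; Planning in 10am; One-on-one in 11am) or 11am (e.g. Planning=11am; VendorCall=11am; One-on-one=12pm; AllHands=12pm; Hiring=9am).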